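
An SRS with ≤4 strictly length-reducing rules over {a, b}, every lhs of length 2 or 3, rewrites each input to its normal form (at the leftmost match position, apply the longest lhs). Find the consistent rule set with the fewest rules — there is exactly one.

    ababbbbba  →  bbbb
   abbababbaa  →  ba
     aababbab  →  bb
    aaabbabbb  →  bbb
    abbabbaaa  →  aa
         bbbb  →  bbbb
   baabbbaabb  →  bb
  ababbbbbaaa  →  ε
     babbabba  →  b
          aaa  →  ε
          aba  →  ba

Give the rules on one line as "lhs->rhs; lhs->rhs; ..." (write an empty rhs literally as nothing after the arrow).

  | ababbbbba => babbbbba => bbbbbba => bbbb
  | abbababbaa => bbababbaa => babbaa => bbbaa => ba
  | aababbab => ababbab => babbab => bbbab => bb
  | aaabbabbb => bbabbb => bbb

aaa->; ab->b; bba->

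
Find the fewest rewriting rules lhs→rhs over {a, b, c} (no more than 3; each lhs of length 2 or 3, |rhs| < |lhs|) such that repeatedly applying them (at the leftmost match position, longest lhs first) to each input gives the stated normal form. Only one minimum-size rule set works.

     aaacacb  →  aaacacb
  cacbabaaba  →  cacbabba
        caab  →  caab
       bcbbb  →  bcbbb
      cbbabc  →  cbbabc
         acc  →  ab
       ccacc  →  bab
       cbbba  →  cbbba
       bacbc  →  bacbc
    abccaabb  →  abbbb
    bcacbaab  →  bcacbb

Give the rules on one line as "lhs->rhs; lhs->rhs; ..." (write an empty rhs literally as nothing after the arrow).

  | aaacacb
  | cacbabaaba => cacbabba
  | caab
  | bcbbb

baa->b; cc->b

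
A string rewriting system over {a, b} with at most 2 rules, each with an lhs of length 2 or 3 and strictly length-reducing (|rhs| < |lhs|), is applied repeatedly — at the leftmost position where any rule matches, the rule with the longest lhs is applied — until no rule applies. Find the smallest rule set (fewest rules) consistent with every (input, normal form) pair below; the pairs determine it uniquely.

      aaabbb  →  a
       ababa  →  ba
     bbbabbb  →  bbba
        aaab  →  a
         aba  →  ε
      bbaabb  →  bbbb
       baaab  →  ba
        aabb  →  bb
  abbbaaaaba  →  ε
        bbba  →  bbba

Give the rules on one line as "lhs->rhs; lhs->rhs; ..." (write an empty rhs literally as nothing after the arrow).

  | aaabbb => abbb => abb => ab => a
  | ababa => aaba => ba
  | bbbabbb => bbbabb => bbbab => bbba
  | aaab => ab => a

aa->; ab->a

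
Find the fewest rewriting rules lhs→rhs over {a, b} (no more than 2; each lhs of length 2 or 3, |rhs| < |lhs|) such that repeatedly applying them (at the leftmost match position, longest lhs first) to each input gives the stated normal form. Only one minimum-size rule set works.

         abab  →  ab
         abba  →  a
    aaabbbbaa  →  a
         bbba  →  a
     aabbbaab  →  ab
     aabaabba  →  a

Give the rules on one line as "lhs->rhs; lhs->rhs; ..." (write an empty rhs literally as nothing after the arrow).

aa->a; ba->a

  | abab => aab => ab
  | abba => aba => aa => a
  | aaabbbbaa => aabbbbaa => abbbbaa => abbbaa => abbaa => abaa => aaa => aa => a
  | bbba => bba => ba => a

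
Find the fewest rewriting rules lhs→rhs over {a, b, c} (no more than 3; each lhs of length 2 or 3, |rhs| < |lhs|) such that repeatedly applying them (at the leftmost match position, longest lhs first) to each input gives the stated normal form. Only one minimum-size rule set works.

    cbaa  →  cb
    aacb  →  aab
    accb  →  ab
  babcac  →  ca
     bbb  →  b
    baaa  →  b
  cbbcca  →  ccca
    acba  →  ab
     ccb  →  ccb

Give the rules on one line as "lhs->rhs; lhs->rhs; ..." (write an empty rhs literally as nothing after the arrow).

ac->a; ba->b; bb->

  | cbaa => cba => cb
  | aacb => aab
  | accb => acb => ab
  | babcac => bbcac => cac => ca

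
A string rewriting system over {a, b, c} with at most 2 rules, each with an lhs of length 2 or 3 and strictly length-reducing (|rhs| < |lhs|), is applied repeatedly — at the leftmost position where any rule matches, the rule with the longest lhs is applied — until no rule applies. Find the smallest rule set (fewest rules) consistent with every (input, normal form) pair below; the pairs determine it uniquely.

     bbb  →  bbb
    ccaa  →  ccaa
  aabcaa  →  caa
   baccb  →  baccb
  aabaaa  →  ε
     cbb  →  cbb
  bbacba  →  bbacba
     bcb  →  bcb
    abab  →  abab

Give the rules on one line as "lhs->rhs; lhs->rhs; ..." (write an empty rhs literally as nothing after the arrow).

  | bbb
  | ccaa
  | aabcaa => caa
  | baccb

aaa->; aab->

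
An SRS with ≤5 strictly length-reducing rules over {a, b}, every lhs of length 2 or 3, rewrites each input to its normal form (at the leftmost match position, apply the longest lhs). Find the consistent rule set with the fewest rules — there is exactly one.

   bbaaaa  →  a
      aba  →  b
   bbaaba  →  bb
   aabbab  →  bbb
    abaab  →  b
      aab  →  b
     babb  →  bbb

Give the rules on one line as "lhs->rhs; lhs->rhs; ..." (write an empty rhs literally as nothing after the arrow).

aa->a; ab->b; ba->b; baa->a

  | bbaaaa => baaa => aa => a
  | aba => ba => b
  | bbaaba => baba => bba => bb
  | aabbab => abbab => bbab => bbb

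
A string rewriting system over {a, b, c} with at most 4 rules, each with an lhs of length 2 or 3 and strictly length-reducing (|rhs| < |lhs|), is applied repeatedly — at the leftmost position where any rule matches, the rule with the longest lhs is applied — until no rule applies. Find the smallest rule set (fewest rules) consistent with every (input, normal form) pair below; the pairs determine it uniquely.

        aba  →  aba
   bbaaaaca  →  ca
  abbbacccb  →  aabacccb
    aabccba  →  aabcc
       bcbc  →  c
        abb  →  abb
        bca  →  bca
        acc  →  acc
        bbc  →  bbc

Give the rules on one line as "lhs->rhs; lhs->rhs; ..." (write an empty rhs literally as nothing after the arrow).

baa->; bbb->ab; bcb->; cba->c

  | aba
  | bbaaaaca => baaca => ca
  | abbbacccb => aabacccb
  | aabccba => aabcc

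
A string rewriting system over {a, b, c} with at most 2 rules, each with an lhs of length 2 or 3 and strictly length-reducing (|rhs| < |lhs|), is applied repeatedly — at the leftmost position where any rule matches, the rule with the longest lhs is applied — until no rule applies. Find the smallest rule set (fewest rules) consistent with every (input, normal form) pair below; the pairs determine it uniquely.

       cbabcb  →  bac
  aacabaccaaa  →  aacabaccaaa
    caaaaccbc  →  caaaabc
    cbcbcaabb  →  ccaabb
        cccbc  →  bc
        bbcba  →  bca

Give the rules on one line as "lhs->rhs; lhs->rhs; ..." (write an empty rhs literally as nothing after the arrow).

bcb->c; cb->b

  | cbabcb => babcb => bac
  | aacabaccaaa
  | caaaaccbc => caaaacbc => caaaabc
  | cbcbcaabb => bcbcaabb => ccaabb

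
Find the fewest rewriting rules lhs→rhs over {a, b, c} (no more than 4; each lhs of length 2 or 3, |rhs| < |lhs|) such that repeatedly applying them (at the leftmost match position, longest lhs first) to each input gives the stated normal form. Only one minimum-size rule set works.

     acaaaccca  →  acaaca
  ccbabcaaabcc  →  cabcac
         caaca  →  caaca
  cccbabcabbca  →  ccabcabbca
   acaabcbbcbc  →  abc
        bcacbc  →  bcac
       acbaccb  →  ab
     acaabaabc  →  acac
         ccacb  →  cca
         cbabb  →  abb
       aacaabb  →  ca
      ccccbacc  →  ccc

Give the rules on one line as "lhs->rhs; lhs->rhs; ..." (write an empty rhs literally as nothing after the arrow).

  | acaaaccca => acaaca
  | ccbabcaaabcc => cabcaaabcc => cabcacacc => cabcac
  | caaca
  | cccbabcabbca => ccabcabbca

aab->ca; acc->; cb->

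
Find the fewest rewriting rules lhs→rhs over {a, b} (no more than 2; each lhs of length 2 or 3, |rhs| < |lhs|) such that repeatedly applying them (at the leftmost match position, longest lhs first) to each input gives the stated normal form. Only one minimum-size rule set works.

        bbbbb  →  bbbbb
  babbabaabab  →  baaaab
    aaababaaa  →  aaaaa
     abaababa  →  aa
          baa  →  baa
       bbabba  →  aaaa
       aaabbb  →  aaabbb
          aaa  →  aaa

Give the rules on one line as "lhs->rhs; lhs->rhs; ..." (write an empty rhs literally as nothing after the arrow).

  | bbbbb
  | babbabaabab => baaabaabab => baaaabab => baaaab
  | aaababaaa => aaabaaa => aaaaa
  | abaababa => aababa => aaba => aa

aba->a; bba->aa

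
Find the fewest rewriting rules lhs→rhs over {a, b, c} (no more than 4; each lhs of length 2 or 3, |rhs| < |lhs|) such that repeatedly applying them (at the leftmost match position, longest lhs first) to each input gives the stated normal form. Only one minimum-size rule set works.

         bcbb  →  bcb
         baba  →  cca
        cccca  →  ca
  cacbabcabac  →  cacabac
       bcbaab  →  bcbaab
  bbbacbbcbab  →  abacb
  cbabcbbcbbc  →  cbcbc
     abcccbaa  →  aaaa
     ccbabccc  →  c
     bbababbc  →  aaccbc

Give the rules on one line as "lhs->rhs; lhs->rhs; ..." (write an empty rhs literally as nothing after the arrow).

bab->cc; bb->a; cbb->cb; ccc->

  | bcbb => bcb
  | baba => cca
  | cccca => ca
  | cacbabcabac => caccccabac => cacabac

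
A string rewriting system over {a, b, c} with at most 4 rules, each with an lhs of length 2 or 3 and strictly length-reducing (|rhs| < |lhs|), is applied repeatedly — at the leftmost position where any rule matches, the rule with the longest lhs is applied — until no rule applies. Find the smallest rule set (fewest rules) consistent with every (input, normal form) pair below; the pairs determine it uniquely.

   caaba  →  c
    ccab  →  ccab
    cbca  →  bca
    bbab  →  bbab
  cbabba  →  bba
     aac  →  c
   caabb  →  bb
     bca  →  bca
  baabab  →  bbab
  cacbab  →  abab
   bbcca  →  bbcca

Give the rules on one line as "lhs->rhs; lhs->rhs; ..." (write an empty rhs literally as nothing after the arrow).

aa->; cac->a; cb->b; cba->c

  | caaba => cba => c
  | ccab
  | cbca => bca
  | bbab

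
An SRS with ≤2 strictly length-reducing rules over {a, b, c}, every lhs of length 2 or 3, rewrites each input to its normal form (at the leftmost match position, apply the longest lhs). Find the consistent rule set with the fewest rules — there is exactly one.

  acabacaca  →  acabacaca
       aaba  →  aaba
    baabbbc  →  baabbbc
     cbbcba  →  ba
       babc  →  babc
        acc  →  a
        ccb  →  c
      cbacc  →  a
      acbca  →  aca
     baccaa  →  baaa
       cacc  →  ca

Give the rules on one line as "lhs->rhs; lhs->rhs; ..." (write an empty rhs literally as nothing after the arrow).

  | acabacaca
  | aaba
  | baabbbc
  | cbbcba => bcba => ba

acc->a; cb->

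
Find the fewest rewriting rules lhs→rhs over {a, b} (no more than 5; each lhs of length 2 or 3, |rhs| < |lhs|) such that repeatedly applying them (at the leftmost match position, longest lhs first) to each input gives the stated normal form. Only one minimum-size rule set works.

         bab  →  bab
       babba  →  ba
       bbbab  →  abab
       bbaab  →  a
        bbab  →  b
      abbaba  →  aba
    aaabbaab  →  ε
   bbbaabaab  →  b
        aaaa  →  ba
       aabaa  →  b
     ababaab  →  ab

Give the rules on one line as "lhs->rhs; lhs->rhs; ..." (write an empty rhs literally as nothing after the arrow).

  | bab
  | babba => ba
  | bbbab => abab
  | bbaab => aaab => bb => a

aa->; aaa->b; abb->; bb->a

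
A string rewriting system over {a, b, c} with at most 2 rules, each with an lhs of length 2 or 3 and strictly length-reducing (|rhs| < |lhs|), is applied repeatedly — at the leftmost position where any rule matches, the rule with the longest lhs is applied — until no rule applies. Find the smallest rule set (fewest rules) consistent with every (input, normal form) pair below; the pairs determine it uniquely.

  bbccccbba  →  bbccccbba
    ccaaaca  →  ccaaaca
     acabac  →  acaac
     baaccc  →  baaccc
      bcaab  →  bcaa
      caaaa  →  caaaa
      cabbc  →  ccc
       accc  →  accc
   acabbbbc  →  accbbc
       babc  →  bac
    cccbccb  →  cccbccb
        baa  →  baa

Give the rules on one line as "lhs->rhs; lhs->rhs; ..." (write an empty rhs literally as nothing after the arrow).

ab->a; abb->c

  | bbccccbba
  | ccaaaca
  | acabac => acaac
  | baaccc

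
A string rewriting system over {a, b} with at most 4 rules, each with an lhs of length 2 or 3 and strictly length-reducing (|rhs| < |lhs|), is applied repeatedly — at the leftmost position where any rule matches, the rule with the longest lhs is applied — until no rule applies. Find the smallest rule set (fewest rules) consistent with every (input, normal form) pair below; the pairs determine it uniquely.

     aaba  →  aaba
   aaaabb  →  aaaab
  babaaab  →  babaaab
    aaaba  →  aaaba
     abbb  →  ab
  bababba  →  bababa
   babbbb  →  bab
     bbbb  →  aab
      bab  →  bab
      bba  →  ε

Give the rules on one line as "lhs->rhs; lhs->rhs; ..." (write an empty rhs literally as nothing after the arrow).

abb->ab; bba->; bbb->aa

  | aaba
  | aaaabb => aaaab
  | babaaab
  | aaaba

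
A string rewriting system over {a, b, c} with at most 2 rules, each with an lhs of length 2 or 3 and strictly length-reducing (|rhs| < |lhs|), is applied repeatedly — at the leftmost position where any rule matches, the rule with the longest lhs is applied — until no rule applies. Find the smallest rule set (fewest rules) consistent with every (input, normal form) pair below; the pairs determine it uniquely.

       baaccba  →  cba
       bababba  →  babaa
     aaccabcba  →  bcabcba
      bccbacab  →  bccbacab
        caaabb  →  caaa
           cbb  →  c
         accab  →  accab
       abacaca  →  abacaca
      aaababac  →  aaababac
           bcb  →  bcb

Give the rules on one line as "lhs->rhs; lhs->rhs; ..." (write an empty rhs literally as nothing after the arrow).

aac->b; bb->

  | baaccba => bbcba => cba
  | bababba => babaa
  | aaccabcba => bcabcba
  | bccbacab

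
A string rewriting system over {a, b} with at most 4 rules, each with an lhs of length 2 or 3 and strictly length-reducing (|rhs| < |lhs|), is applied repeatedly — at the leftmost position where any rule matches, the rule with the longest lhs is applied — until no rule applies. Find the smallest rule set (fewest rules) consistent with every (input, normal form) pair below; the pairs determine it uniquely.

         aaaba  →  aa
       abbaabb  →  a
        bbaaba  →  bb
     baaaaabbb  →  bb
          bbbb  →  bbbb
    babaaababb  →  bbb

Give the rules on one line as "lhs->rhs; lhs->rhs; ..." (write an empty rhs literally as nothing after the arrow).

  | aaaba => aa
  | abbaabb => aabb => a
  | bbaaba => bbaba => bb
  | baaaaabbb => baaaabbb => baaabbb => baabbb => babbb => bb

aba->; abb->; baa->ba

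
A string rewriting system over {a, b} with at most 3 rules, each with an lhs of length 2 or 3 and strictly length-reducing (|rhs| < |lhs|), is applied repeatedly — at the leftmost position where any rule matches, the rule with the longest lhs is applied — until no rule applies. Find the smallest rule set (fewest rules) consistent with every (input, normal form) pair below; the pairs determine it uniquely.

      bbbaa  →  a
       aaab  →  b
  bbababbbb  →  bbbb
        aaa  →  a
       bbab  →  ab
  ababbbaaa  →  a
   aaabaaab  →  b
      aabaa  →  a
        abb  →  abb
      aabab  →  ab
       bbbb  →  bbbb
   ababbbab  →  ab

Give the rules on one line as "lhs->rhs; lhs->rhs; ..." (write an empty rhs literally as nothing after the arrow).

  | bbbaa => bbaa => baa => aa => a
  | aaab => aab => b
  | bbababbbb => bababbbb => ababbbb => aabbbb => bbbb
  | aaa => aa => a

aa->a; aab->b; ba->a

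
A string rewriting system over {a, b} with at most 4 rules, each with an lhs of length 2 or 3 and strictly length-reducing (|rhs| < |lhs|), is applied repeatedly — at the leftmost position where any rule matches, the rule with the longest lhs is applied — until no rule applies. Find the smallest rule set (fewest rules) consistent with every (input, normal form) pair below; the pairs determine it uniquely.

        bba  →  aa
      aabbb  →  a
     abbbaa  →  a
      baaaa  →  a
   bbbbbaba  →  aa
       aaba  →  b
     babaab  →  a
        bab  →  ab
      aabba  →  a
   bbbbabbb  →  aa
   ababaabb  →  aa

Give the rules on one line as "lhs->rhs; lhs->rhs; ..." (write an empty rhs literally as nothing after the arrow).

  | bba => aa
  | aabbb => aaab => bb => a
  | abbbaa => aabaa => aaaa => ba => a
  | baaaa => aaaa => ba => a

aaa->b; ba->a; bb->a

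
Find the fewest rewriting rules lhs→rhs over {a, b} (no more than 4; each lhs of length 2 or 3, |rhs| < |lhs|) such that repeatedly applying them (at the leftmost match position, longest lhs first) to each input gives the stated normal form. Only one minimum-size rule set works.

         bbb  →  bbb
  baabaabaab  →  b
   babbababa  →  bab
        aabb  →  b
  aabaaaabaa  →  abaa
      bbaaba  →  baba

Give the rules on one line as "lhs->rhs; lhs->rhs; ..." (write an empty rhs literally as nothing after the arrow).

  | bbb
  | baabaabaab => baabaab => baab => b
  | babbababa => babbaba => babba => bab
  | aabb => b

aaa->; aab->; bba->b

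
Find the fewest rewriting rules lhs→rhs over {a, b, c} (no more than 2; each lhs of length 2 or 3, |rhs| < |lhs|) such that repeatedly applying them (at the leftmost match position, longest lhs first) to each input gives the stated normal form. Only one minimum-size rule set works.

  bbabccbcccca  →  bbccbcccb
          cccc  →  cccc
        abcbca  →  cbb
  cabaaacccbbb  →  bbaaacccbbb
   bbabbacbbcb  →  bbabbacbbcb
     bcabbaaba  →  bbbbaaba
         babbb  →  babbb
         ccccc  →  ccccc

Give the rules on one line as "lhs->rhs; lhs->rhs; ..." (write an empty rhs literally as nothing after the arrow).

abc->c; ca->b

  | bbabccbcccca => bbccbcccca => bbccbcccb
  | cccc
  | abcbca => cbca => cbb
  | cabaaacccbbb => bbaaacccbbb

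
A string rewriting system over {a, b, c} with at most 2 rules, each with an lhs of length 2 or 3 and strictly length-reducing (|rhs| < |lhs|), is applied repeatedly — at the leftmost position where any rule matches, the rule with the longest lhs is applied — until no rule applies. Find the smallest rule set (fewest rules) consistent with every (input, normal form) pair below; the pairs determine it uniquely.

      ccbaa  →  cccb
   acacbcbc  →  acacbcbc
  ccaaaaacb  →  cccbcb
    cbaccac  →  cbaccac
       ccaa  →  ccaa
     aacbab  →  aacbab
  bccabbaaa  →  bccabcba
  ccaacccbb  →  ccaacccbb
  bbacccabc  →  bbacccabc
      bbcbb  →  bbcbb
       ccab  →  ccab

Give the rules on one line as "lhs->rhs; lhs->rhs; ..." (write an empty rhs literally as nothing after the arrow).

aaa->b; baa->cb

  | ccbaa => cccb
  | acacbcbc
  | ccaaaaacb => ccbaacb => cccbcb
  | cbaccac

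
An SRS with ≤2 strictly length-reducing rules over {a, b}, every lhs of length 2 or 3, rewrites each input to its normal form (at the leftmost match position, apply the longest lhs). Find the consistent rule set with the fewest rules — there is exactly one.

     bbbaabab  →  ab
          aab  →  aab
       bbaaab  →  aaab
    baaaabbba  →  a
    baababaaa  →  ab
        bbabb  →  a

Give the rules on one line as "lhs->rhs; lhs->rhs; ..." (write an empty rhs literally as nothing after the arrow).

  | bbbaabab => baabab => babab => bbab => ab
  | aab
  | bbaaab => aaab
  | baaaabbba => baaabbba => baabbba => babbba => bbbba => bba => a

ba->b; bb->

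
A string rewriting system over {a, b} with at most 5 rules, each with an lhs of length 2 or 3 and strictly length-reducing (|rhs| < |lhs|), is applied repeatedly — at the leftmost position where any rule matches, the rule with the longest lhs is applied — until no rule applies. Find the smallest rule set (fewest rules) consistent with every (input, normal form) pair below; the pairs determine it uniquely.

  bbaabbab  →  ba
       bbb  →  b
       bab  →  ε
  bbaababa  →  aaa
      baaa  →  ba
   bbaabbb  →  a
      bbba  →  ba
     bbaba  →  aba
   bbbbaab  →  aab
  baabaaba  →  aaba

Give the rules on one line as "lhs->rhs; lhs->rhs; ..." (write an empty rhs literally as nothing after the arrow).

  | bbaabbab => aabbab => abaab => abb => ba
  | bbb => b
  | bab => ε
  | bbaababa => aababa => aaa

abb->ba; baa->b; bab->; bb->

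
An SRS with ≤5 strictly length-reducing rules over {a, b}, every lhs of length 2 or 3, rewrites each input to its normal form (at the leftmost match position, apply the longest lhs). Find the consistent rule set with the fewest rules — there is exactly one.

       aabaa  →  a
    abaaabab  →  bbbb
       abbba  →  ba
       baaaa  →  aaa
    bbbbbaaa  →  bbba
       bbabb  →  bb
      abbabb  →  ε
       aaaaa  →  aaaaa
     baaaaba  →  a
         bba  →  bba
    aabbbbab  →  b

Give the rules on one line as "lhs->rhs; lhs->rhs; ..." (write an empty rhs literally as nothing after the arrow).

ab->b; aba->bb; abb->; baa->a

  | aabaa => abba => a
  | abaaabab => bbaabab => babab => bbbb
  | abbba => ba
  | baaaa => aaa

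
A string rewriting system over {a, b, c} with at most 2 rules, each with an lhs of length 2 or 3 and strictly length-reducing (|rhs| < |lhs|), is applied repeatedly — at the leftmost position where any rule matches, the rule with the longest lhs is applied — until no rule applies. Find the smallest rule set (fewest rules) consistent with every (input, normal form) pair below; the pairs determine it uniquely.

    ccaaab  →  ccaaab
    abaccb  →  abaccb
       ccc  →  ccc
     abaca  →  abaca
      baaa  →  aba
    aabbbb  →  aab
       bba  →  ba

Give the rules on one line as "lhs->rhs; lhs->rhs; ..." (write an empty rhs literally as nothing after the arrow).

baa->ab; bb->b

  | ccaaab
  | abaccb
  | ccc
  | abaca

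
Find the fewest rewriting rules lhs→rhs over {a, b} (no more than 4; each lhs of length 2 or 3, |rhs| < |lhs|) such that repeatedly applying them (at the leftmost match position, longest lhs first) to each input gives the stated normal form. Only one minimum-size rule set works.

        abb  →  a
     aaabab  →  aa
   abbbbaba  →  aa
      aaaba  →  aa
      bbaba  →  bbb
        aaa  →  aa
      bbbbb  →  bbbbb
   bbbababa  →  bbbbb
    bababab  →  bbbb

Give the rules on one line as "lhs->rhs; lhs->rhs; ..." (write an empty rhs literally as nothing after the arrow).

  | abb => ab => a
  | aaabab => aabab => aaab => aab => aa
  | abbbbaba => abbbaba => abbaba => ababa => aaba => aaa => aa
  | aaaba => aaba => aaa => aa

aaa->aa; ab->a; ba->b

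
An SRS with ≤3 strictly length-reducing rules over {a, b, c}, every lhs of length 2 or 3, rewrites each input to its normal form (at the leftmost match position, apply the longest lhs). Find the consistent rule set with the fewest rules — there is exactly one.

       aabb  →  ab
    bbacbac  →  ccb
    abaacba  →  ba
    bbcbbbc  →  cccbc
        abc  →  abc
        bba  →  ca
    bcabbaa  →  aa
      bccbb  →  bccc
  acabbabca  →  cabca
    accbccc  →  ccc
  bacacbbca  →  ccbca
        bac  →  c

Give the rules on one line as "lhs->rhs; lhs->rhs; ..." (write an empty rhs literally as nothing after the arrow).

  | aabb => aac => ab
  | bbacbac => cacbac => cbbac => ccac => ccb
  | abaacba => ababba => abaca => abba => aca => ba
  | bbcbbbc => ccbbbc => cccbc

ac->b; bb->c; bcb->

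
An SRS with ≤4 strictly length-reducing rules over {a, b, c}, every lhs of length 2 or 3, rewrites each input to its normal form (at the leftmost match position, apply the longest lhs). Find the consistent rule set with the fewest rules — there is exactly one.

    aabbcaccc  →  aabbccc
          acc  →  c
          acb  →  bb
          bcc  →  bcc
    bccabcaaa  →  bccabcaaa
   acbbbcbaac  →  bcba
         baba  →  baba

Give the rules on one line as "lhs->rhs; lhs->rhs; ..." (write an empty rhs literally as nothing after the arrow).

  | aabbcaccc => aabbccc
  | acc => c
  | acb => bb
  | bcc

ac->; acb->bb; bbb->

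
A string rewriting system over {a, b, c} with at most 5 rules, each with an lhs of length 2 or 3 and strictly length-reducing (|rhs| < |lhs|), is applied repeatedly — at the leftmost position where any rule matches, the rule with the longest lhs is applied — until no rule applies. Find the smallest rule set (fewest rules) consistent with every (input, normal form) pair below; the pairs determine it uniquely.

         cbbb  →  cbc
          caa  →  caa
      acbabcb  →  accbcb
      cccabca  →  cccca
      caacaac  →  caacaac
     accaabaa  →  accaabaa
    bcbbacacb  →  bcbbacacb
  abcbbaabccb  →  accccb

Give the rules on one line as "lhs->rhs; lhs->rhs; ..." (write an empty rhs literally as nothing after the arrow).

abc->ba; bab->ac; bbb->bc; cba->cc

  | cbbb => cbc
  | caa
  | acbabcb => accbcb
  | cccabca => cccbaa => cccca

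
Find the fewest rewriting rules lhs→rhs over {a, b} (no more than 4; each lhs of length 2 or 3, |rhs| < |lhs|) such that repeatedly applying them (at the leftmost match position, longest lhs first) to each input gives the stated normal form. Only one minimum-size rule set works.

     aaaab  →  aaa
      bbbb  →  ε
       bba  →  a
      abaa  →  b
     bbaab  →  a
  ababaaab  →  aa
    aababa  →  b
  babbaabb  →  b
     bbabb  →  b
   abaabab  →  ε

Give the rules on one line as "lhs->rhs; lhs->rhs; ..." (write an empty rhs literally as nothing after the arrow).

ab->; aba->b; ba->b; bb->

  | aaaab => aaa
  | bbbb => bb => ε
  | bba => a
  | abaa => ba => b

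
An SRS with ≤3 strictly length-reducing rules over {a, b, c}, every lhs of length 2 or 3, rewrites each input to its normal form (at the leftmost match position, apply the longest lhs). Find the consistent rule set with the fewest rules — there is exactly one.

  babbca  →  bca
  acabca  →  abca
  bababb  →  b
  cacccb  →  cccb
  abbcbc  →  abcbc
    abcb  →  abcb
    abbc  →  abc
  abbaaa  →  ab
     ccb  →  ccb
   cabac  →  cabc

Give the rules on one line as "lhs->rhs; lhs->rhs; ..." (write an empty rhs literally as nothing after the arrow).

  | babbca => bbbca => bbca => bca
  | acabca => abca
  | bababb => bbabb => babb => bbb => bb => b
  | cacccb => cccb

ac->; ba->b; bb->b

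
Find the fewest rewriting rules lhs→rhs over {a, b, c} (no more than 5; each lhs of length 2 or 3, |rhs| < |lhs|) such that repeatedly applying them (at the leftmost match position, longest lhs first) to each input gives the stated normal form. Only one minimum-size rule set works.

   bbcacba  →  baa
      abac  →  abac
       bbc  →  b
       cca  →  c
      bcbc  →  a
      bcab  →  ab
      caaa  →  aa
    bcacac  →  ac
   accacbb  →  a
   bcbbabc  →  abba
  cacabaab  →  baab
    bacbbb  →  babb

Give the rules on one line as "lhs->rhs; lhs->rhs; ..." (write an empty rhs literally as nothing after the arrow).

  | bbcacba => bacba => baa
  | abac
  | bbc => b
  | cca => c

bc->; bcb->ab; ca->; cb->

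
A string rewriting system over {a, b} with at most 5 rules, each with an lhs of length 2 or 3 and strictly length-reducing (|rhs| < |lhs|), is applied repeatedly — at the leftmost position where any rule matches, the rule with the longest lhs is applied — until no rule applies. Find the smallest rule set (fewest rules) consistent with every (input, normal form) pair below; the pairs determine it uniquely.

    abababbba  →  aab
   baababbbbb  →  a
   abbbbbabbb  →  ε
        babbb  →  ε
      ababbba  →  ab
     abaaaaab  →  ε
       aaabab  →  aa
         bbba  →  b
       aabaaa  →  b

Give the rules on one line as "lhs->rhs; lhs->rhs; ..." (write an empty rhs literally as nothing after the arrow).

aba->b; ba->b; bb->; bba->ab

  | abababbba => bbabbba => abbbba => abba => aab
  | baababbbbb => bababbbbb => bbabbbbb => abbbbbb => abbbb => abb => a
  | abbbbbabbb => abbbabbb => ababbb => bbbb => bb => ε
  | babbb => bbbb => bb => ε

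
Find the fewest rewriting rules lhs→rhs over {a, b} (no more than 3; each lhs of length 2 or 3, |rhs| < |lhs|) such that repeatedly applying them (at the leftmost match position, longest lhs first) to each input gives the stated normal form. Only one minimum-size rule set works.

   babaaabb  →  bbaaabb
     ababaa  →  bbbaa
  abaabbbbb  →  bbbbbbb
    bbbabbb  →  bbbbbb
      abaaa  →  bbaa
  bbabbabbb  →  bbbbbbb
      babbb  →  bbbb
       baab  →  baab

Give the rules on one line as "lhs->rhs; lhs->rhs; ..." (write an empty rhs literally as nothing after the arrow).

aba->bb; bab->bb

  | babaaabb => bbaaabb
  | ababaa => bbbaa
  | abaabbbbb => bbabbbbb => bbbbbbb
  | bbbabbb => bbbbbb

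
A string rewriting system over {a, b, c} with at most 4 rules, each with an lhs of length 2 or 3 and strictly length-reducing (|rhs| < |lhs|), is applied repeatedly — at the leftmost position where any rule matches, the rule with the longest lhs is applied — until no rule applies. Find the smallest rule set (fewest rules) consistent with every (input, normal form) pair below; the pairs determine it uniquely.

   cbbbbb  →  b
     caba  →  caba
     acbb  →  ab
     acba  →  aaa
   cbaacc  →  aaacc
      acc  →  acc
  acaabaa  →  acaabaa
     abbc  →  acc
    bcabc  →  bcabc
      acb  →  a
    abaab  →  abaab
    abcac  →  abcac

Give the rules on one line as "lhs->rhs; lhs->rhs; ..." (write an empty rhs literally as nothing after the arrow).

  | cbbbbb => bbbb => cbb => b
  | caba
  | acbb => ab
  | acba => aaa

bb->c; cb->; cba->aa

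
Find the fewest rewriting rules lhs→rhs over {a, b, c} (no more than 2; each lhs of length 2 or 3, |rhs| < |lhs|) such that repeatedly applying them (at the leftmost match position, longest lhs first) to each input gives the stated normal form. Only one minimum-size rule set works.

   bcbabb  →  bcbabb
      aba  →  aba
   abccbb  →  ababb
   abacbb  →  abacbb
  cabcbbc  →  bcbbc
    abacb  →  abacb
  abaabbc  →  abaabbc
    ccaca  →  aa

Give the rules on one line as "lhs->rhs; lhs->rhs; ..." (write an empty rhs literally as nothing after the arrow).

  | bcbabb
  | aba
  | abccbb => ababb
  | abacbb

ca->; cc->a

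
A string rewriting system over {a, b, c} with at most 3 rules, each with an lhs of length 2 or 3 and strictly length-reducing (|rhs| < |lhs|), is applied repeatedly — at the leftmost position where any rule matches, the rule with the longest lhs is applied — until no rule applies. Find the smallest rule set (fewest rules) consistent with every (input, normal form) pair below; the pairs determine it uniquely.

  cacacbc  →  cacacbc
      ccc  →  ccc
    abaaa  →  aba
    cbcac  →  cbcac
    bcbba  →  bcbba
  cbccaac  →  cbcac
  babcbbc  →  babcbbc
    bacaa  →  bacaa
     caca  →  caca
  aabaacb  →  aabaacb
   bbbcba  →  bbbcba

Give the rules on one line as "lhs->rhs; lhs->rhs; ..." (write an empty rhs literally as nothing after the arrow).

aaa->a; cca->c

  | cacacbc
  | ccc
  | abaaa => aba
  | cbcac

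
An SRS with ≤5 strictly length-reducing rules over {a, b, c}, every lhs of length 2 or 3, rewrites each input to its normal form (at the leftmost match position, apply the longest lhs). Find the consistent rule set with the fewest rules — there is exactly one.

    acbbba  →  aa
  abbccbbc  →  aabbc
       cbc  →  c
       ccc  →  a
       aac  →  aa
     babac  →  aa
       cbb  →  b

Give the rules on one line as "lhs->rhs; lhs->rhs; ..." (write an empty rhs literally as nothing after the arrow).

  | acbbba => abbba => abba => aba => aa
  | abbccbbc => abbabbc => ababbc => aabbc
  | cbc => c
  | ccc => ac => a

ac->a; ba->a; cb->; cc->a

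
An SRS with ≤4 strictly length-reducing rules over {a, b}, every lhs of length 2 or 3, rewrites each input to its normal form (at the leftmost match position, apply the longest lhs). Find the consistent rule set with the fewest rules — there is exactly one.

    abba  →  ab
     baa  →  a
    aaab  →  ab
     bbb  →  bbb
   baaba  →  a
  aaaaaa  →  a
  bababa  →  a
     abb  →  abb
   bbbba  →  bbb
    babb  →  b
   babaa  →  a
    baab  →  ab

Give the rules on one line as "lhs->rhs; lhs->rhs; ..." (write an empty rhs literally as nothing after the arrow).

  | abba => ab
  | baa => a
  | aaab => aab => ab
  | bbb

aa->a; ba->; bab->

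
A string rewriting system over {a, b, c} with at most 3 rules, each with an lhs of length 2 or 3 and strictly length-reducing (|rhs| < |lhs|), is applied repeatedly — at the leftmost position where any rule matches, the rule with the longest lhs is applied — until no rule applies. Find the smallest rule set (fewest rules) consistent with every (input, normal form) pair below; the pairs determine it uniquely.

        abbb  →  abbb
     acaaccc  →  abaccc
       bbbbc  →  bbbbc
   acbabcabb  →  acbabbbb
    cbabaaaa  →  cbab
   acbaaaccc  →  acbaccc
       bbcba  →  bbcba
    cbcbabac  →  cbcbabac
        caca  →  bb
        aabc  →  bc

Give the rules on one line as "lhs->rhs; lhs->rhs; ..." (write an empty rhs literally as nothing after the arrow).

  | abbb
  | acaaccc => abaccc
  | bbbbc
  | acbabcabb => acbabbbb

aa->; ca->b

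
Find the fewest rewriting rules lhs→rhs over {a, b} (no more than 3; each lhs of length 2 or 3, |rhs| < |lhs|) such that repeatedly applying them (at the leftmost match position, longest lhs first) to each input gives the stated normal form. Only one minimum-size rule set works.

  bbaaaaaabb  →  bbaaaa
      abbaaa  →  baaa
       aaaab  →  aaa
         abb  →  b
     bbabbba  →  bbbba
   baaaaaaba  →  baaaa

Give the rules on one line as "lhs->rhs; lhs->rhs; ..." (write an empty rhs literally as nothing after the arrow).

ab->; aba->b

  | bbaaaaaabb => bbaaaaab => bbaaaa
  | abbaaa => baaa
  | aaaab => aaa
  | abb => b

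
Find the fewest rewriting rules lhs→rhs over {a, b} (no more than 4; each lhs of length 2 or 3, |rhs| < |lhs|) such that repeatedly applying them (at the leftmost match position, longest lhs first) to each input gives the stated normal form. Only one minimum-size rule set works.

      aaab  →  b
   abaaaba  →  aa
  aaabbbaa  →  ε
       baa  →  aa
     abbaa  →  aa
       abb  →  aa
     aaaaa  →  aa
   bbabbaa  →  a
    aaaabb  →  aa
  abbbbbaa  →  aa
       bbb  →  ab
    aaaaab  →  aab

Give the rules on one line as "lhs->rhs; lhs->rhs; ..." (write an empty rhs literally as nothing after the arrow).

  | aaab => b
  | abaaaba => aaaaba => aba => aa
  | aaabbbaa => bbbaa => abaa => aaa => ε
  | baa => aa

aaa->; ba->a; bb->a; bba->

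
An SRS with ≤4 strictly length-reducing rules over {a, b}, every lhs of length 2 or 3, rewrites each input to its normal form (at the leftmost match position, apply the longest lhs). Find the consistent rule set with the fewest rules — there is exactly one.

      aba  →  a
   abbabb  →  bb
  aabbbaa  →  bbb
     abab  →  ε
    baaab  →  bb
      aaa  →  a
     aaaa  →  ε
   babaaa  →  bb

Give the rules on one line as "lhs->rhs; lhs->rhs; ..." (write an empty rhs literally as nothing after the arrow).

aa->; ab->; abb->a; ba->b

  | aba => a
  | abbabb => aabb => bb
  | aabbbaa => bbbaa => bbba => bbb
  | abab => ab => ε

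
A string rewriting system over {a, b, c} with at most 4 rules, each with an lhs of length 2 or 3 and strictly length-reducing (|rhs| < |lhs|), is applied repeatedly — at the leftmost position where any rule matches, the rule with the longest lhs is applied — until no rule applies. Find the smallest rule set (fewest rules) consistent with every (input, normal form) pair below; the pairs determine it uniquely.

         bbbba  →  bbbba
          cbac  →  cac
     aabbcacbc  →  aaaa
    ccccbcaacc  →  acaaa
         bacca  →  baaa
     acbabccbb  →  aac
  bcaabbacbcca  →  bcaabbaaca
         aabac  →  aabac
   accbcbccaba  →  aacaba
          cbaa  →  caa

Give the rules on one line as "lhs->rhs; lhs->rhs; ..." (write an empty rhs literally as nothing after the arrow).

  | bbbba
  | cbac => cac
  | aabbcacbc => aaacbc => aaacc => aaaa
  | ccccbcaacc => accbcaacc => aabcaacc => acaacc => acaaa

abc->c; bbc->; cb->c; cc->a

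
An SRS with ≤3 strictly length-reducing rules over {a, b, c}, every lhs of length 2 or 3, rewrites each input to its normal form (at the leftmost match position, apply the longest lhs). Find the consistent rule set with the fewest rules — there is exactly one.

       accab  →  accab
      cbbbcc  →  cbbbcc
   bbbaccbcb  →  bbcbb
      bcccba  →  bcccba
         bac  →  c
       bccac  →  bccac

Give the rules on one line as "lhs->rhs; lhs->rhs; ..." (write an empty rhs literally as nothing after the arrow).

bac->c; cbc->b

  | accab
  | cbbbcc
  | bbbaccbcb => bbccbcb => bbcbb
  | bcccba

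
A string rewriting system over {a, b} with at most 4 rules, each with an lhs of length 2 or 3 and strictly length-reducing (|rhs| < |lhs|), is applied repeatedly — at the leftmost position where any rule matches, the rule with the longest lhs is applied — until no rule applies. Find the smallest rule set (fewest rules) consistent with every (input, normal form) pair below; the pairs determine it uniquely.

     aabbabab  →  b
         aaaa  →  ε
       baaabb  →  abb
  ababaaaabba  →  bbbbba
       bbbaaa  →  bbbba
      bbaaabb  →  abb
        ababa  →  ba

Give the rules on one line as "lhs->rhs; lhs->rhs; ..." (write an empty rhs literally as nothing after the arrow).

  | aabbabab => bbabab => babab => abab => aab => b
  | aaaa => aa => ε
  | baaabb => bbabb => babb => abb
  | ababaaaabba => aabaaaabba => baaaabba => bbaabba => bbbbba

aa->; baa->bb; bab->ab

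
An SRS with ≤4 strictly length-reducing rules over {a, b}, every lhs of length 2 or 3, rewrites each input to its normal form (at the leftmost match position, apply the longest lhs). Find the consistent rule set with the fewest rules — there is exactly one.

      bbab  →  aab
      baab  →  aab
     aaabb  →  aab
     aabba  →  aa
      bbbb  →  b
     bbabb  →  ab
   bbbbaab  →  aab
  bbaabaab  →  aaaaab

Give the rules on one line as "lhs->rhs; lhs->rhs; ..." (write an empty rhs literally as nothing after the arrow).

abb->b; ba->a; bb->a

  | bbab => aab
  | baab => aab
  | aaabb => aab
  | aabba => aba => aa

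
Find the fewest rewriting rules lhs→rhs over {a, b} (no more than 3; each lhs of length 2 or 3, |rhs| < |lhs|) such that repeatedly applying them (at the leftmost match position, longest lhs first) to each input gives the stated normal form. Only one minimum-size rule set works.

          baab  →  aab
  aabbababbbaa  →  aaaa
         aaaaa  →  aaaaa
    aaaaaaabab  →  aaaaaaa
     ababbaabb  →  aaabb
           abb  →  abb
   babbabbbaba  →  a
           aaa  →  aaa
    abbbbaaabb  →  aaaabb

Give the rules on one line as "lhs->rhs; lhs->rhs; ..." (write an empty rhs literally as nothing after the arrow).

  | baab => aab
  | aabbababbbaa => aababbbaa => aabbaa => aabaa => aaaa
  | aaaaa
  | aaaaaaabab => aaaaaaa

ba->a; bab->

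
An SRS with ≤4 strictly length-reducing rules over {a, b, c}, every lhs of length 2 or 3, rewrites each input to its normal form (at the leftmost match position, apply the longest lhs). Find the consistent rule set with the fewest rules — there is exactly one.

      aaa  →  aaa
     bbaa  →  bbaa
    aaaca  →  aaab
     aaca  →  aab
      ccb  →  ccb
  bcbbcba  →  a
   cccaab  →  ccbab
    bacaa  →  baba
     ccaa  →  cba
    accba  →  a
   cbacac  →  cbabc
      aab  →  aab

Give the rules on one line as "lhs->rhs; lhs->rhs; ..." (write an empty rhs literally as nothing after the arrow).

acc->bc; bcb->; ca->b

  | aaa
  | bbaa
  | aaaca => aaab
  | aaca => aab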